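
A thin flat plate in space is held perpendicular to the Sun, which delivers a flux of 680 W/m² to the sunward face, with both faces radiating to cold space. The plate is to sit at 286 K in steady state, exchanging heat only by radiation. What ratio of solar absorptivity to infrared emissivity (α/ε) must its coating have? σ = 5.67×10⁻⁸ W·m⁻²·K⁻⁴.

α/ε ≈ 1.12

Balance: αS·A = εσ·2A·T⁴ ⇒ α/ε = 2σT⁴/S.
α/ε = 2·5.67×10⁻⁸·(286)⁴/680 = 2·5.67×10⁻⁸·6.691×10⁹/680.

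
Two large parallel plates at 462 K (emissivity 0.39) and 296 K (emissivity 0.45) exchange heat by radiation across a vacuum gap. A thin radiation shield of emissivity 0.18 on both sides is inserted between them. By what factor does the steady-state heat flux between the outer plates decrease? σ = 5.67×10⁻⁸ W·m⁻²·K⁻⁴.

factor ≈ 3.67

Without shield: q₀ = σΔ(T⁴)/(1/ε₁+1/ε₂−1) with denominator 3.786.
With shield the two gaps are in series; the resistances add: (1/ε₁+1/ε_s−1)+(1/ε_s+1/ε₂−1) = 7.120+6.778 = 13.90.
Heat-flux ratio q₀/q = 13.90/3.786.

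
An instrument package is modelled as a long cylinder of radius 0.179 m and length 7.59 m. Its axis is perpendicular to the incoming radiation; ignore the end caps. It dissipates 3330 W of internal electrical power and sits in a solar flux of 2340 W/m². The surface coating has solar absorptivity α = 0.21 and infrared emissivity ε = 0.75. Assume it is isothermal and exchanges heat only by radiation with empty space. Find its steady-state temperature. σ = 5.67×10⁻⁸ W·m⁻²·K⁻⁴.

At steady state, absorbed solar power + internal power = radiated power.
Absorbed: α·S·A_cross = 0.21·2340·2.717 = 1335 W (cross-section 2rL).
Total input = 1335 + 3330 = 4665 W.
Radiated: εσ·A_surf·T⁴ with A_surf = 2πrL = 8.536 m².
T⁴ = 4665/(0.75·5.67×10⁻⁸·8.536) = 1.285×10¹⁰ K⁴.

T ≈ 337 K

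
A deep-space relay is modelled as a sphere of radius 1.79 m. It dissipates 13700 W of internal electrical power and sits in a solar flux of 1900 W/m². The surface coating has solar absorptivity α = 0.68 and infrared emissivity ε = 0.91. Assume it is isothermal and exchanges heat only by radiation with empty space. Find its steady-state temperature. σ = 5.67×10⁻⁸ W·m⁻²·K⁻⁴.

At steady state, absorbed solar power + internal power = radiated power.
Absorbed: α·S·A_cross = 0.68·1900·10.07 = 13010 W (cross-section πr²).
Total input = 13010 + 13700 = 26710 W.
Radiated: εσ·A_surf·T⁴ with A_surf = 4πr² = 40.26 m².
T⁴ = 26710/(0.91·5.67×10⁻⁸·40.26) = 1.285×10¹⁰ K⁴.

T ≈ 337 K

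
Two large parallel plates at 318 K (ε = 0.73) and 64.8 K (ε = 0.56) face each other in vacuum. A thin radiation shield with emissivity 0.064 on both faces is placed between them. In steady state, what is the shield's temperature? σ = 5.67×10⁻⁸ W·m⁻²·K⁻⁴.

In steady state the net flux on the hot side equals that on the cold side.
σ(T₁⁴−T_s⁴)/D₁ = σ(T_s⁴−T₂⁴)/D₂, with D₁ = 1/ε₁+1/ε_s−1 = 15.99, D₂ = 1/ε_s+1/ε₂−1 = 16.41.
Solve for T_s⁴: T_s⁴ = (D₂·T₁⁴ + D₁·T₂⁴)/(D₁+D₂) = 5.187×10⁹ K⁴.

T_s ≈ 268 K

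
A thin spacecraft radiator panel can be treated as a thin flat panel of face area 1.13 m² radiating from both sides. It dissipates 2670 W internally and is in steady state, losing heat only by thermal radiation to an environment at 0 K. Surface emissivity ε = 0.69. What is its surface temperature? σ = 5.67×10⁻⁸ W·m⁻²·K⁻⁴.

Steady state: internal power = radiated power, P = εσA T⁴.
Radiating area A = 2·1.13 = 2.260 m².
T⁴ = P/(εσA) = 2670/(0.69·5.67×10⁻⁸·2.260) = 3.020×10¹⁰ K⁴.
T = (3.020×10¹⁰)^(1/4).

T ≈ 417 K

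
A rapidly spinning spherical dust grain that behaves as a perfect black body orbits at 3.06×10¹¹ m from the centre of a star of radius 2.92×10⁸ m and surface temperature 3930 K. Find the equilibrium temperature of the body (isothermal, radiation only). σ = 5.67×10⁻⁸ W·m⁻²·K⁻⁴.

T ≈ 85.8 K

The star's surface emits σT_*⁴; at distance d the flux is S = σT_*⁴(R_*/d)².
S = 5.67×10⁻⁸·(3930)⁴·(2.92×10⁸/3.06×10¹¹)² = 12.32 W/m².
For an isothermal sphere T⁴ = (1−a)S/(4σ) = 5.430×10⁷ K⁴.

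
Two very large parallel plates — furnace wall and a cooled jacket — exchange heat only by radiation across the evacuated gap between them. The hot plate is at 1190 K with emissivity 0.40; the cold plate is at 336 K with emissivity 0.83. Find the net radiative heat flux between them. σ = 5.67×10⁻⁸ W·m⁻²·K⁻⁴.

q ≈ 41800 W/m²

For two infinite grey parallel plates, q = σ(T₁⁴ − T₂⁴)/(1/ε₁ + 1/ε₂ − 1).
T₁⁴ − T₂⁴ = 2.005×10¹² − 1.275×10¹⁰ = 1.993×10¹² K⁴.
1/ε₁ + 1/ε₂ − 1 = 2.500 + 1.205 − 1 = 2.705.
q = 5.67×10⁻⁸ × 1.993×10¹² / 2.705.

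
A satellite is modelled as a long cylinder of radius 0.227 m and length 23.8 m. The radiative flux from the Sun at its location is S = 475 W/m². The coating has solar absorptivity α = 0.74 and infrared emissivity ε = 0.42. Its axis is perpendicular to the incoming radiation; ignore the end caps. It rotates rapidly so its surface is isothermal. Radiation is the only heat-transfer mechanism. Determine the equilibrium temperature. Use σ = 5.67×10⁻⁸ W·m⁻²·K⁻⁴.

T ≈ 262 K

At equilibrium, absorbed power = emitted power.
Absorbing cross-section = 2rL = 10.81 m²; emitting surface = 2πrL = 33.95 m² (ratio π).
αS·A_cross = εσ·A_surf·T⁴  ⇒  T⁴ = αS/(ε·πσ).
T⁴ = 0.740·475/(0.42·π·5.67×10⁻⁸) = 4.698×10⁹ K⁴.
T = (4.698×10⁹)^(1/4).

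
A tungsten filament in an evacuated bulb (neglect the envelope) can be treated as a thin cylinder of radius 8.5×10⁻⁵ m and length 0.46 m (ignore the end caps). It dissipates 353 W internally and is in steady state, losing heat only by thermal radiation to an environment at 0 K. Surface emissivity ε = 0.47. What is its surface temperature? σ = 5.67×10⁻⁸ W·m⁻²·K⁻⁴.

T ≈ 2710 K

Steady state: internal power = radiated power, P = εσA T⁴.
Radiating area A = 2πrL = 2.457×10⁻⁴ m².
T⁴ = P/(εσA) = 353/(0.47·5.67×10⁻⁸·2.457×10⁻⁴) = 5.392×10¹³ K⁴.
T = (5.392×10¹³)^(1/4).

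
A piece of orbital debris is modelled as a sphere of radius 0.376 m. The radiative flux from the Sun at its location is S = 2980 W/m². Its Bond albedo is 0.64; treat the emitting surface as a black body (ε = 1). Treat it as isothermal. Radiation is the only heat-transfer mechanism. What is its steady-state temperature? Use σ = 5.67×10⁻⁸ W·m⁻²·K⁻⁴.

T ≈ 262 K

At equilibrium, absorbed power = emitted power.
Absorbing cross-section = πr² = 0.4441 m²; emitting surface = 4πr² = 1.777 m² (ratio 4).
(1−a)S·A_cross = εσ·A_surf·T⁴  ⇒  T⁴ = (1−a)S/(4σ).
T⁴ = 0.360·2980/(4·5.67×10⁻⁸) = 4.730×10⁹ K⁴.
T = (4.730×10⁹)^(1/4).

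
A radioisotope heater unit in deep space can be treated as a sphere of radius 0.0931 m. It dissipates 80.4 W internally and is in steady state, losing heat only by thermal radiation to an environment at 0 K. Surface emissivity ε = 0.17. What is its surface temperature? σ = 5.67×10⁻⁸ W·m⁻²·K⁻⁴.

Steady state: internal power = radiated power, P = εσA T⁴.
Radiating area A = 4πr² = 0.1089 m².
T⁴ = P/(εσA) = 80.4/(0.17·5.67×10⁻⁸·0.1089) = 7.658×10¹⁰ K⁴.
T = (7.658×10¹⁰)^(1/4).

T ≈ 526 K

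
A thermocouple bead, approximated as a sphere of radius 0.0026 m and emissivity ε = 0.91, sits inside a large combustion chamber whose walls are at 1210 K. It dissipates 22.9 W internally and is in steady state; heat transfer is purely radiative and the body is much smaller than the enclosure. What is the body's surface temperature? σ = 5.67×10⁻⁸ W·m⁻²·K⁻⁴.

T ≈ 1650 K

For a small grey body in a large enclosure, net radiated power = εσA(T⁴ − T_w⁴).
Steady state: P = εσA(T⁴ − T_w⁴) with A = 4πr² = 8.495×10⁻⁵ m².
T⁴ = P/(εσA) + T_w⁴ = 22.9/(0.91·5.67×10⁻⁸·8.495×10⁻⁵) + (1210)⁴
    = 5.225×10¹² + 2.144×10¹² = 7.368×10¹² K⁴.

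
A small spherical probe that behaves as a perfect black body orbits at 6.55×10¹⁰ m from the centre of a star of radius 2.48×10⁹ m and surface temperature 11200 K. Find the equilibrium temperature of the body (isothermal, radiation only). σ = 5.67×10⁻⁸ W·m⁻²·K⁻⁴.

T ≈ 1540 K

The star's surface emits σT_*⁴; at distance d the flux is S = σT_*⁴(R_*/d)².
S = 5.67×10⁻⁸·(11200)⁴·(2.48×10⁹/6.55×10¹⁰)² = 1.279×10⁶ W/m².
For an isothermal sphere T⁴ = (1−a)S/(4σ) = 5.639×10¹² K⁴.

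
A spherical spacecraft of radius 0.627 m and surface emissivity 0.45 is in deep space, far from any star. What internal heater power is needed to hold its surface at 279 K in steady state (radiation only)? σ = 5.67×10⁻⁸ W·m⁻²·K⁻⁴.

P = εσ·4πr²·T⁴.
4πr² = 4.940 m²; T⁴ = 6.059×10⁹ K⁴.
P = 0.45·5.67×10⁻⁸·4.940·6.059×10⁹.

P ≈ 764 W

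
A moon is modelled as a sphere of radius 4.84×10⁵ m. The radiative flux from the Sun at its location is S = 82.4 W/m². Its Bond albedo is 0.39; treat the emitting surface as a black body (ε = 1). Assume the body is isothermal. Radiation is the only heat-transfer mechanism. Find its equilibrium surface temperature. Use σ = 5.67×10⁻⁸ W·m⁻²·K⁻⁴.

At equilibrium, absorbed power = emitted power.
Absorbing cross-section = πr² = 7.359×10¹¹ m²; emitting surface = 4πr² = 2.944×10¹² m² (ratio 4).
(1−a)S·A_cross = εσ·A_surf·T⁴  ⇒  T⁴ = (1−a)S/(4σ).
T⁴ = 0.610·82.4/(4·5.67×10⁻⁸) = 2.216×10⁸ K⁴.
T = (2.216×10⁸)^(1/4).

T ≈ 122 K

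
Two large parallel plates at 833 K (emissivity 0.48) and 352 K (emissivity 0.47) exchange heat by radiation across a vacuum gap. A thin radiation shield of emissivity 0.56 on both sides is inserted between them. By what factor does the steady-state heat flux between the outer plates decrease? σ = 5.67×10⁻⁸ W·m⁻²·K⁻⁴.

factor ≈ 1.80

Without shield: q₀ = σΔ(T⁴)/(1/ε₁+1/ε₂−1) with denominator 3.211.
With shield the two gaps are in series; the resistances add: (1/ε₁+1/ε_s−1)+(1/ε_s+1/ε₂−1) = 2.869+2.913 = 5.782.
Heat-flux ratio q₀/q = 5.782/3.211.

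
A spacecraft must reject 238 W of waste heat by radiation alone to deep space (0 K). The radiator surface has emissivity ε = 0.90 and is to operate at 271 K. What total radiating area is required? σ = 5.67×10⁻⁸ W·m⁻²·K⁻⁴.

A ≈ 0.865 m²

P = εσA T⁴ ⇒ A = P/(εσT⁴).
T⁴ = 5.394×10⁹ K⁴.
A = 238/(0.90 × 5.67×10⁻⁸ × 5.394×10⁹).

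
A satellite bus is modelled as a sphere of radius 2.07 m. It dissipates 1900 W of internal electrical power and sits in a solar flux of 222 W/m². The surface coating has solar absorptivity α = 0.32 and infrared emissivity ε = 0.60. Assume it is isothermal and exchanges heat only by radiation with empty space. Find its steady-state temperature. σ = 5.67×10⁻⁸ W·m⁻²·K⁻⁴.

T ≈ 199 K

At steady state, absorbed solar power + internal power = radiated power.
Absorbed: α·S·A_cross = 0.32·222·13.46 = 956.3 W (cross-section πr²).
Total input = 956.3 + 1900 = 2856 W.
Radiated: εσ·A_surf·T⁴ with A_surf = 4πr² = 53.85 m².
T⁴ = 2856/(0.60·5.67×10⁻⁸·53.85) = 1.559×10⁹ K⁴.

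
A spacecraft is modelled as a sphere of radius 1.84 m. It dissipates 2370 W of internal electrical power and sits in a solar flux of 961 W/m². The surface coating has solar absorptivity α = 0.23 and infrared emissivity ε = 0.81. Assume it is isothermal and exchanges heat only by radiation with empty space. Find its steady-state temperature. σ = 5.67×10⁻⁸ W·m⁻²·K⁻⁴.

T ≈ 222 K

At steady state, absorbed solar power + internal power = radiated power.
Absorbed: α·S·A_cross = 0.23·961·10.64 = 2351 W (cross-section πr²).
Total input = 2351 + 2370 = 4721 W.
Radiated: εσ·A_surf·T⁴ with A_surf = 4πr² = 42.54 m².
T⁴ = 4721/(0.81·5.67×10⁻⁸·42.54) = 2.416×10⁹ K⁴.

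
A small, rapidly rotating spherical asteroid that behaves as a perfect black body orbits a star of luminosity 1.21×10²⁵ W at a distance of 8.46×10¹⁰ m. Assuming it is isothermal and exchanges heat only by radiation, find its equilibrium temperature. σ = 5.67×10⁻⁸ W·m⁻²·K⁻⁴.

First find the stellar flux at distance d: S = L/(4πd²) = 1.21×10²⁵/(4π·(8.46×10¹⁰)²) = 134.5 W/m².
For an isothermal sphere, absorbed (1−a)S·πr² = emitted σ·4πr²·T⁴, so T⁴ = (1−a)S/(4σ).
T⁴ = 1.00·134.5/(4·5.67×10⁻⁸) = 5.932×10⁸ K⁴.

T ≈ 156 K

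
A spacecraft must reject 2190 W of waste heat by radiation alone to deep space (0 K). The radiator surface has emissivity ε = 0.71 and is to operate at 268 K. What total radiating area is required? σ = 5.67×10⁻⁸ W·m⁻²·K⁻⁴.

A ≈ 10.5 m²

P = εσA T⁴ ⇒ A = P/(εσT⁴).
T⁴ = 5.159×10⁹ K⁴.
A = 2190/(0.71 × 5.67×10⁻⁸ × 5.159×10⁹).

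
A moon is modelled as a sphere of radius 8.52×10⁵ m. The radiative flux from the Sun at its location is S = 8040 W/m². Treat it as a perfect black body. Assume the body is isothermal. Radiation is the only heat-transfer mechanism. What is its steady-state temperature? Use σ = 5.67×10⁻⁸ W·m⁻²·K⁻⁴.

T ≈ 434 K

At equilibrium, absorbed power = emitted power.
Absorbing cross-section = πr² = 2.280×10¹² m²; emitting surface = 4πr² = 9.122×10¹² m² (ratio 4).
S·A_cross = εσ·A_surf·T⁴  ⇒  T⁴ = S/(4σ).
T⁴ = 1.00·8040/(4·5.67×10⁻⁸) = 3.545×10¹⁰ K⁴.
T = (3.545×10¹⁰)^(1/4).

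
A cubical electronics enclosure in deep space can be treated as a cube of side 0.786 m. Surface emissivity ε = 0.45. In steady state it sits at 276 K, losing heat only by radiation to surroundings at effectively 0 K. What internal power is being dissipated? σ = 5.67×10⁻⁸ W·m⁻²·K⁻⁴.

P ≈ 549 W

Steady state: P = εσA T⁴.
A = 6L² = 3.707 m²; T⁴ = (276)⁴ = 5.803×10⁹ K⁴.
P = 0.45 × 5.67×10⁻⁸ × 3.707 × 5.803×10⁹.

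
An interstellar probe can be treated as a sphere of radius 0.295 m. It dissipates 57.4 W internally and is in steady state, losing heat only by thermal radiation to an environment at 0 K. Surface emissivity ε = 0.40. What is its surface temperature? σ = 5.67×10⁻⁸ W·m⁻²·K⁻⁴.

Steady state: internal power = radiated power, P = εσA T⁴.
Radiating area A = 4πr² = 1.094 m².
T⁴ = P/(εσA) = 57.4/(0.40·5.67×10⁻⁸·1.094) = 2.314×10⁹ K⁴.
T = (2.314×10⁹)^(1/4).

T ≈ 219 K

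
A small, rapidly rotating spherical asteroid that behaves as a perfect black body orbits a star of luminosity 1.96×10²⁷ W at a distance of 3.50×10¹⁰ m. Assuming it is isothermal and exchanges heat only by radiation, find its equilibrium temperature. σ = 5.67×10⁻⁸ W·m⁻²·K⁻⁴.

First find the stellar flux at distance d: S = L/(4πd²) = 1.96×10²⁷/(4π·(3.50×10¹⁰)²) = 1.273×10⁵ W/m².
For an isothermal sphere, absorbed (1−a)S·πr² = emitted σ·4πr²·T⁴, so T⁴ = (1−a)S/(4σ).
T⁴ = 1.00·1.273×10⁵/(4·5.67×10⁻⁸) = 5.614×10¹¹ K⁴.

T ≈ 866 K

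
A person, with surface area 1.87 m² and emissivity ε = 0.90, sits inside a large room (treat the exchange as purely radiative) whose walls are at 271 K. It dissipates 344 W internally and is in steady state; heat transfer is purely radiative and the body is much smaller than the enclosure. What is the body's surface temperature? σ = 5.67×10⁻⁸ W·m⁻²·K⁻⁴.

T ≈ 308 K

For a small grey body in a large enclosure, net radiated power = εσA(T⁴ − T_w⁴).
Steady state: P = εσA(T⁴ − T_w⁴) with A = 1.87 m².
T⁴ = P/(εσA) + T_w⁴ = 344/(0.90·5.67×10⁻⁸·1.870) + (271)⁴
    = 3.605×10⁹ + 5.394×10⁹ = 8.998×10⁹ K⁴.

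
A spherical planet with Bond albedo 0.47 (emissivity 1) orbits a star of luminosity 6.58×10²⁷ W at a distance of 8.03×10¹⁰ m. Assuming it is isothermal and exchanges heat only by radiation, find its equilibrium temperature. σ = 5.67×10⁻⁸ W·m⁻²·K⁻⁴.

T ≈ 660 K

First find the stellar flux at distance d: S = L/(4πd²) = 6.58×10²⁷/(4π·(8.03×10¹⁰)²) = 81210 W/m².
For an isothermal sphere, absorbed (1−a)S·πr² = emitted σ·4πr²·T⁴, so T⁴ = (1−a)S/(4σ).
T⁴ = 0.530·81210/(4·5.67×10⁻⁸) = 1.898×10¹¹ K⁴.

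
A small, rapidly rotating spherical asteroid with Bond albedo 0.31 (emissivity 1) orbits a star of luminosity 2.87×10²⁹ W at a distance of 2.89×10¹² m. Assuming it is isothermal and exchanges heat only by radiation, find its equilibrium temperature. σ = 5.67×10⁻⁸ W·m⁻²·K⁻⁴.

T ≈ 302 K

First find the stellar flux at distance d: S = L/(4πd²) = 2.87×10²⁹/(4π·(2.89×10¹²)²) = 2734 W/m².
For an isothermal sphere, absorbed (1−a)S·πr² = emitted σ·4πr²·T⁴, so T⁴ = (1−a)S/(4σ).
T⁴ = 0.690·2734/(4·5.67×10⁻⁸) = 8.319×10⁹ K⁴.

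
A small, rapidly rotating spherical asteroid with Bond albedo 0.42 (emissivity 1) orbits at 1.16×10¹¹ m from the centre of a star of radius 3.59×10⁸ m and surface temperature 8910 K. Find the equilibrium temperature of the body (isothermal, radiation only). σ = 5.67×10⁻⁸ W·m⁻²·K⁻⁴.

The star's surface emits σT_*⁴; at distance d the flux is S = σT_*⁴(R_*/d)².
S = 5.67×10⁻⁸·(8910)⁴·(3.59×10⁸/1.16×10¹¹)² = 3423 W/m².
For an isothermal sphere T⁴ = (1−a)S/(4σ) = 8.753×10⁹ K⁴.

T ≈ 306 K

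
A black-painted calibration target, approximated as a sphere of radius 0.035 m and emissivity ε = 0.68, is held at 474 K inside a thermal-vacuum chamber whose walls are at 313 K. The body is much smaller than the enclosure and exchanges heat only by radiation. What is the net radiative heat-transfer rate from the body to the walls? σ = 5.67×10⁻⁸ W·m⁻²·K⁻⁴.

P_net ≈ 24.3 W

For a small grey body in a large enclosure: P_net = εσA(T_body⁴ − T_wall⁴).
A = 4πr² = 0.01539 m²; T_body⁴ − T_wall⁴ = 5.048×10¹⁰ − 9.598×10⁹ = 4.088×10¹⁰ K⁴.
|P_net| = 0.68·5.67×10⁻⁸·0.01539·4.088×10¹⁰.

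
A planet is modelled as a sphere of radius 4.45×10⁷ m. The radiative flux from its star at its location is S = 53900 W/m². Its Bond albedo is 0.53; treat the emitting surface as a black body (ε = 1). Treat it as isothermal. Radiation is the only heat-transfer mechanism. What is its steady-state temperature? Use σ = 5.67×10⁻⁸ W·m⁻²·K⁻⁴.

At equilibrium, absorbed power = emitted power.
Absorbing cross-section = πr² = 6.221×10¹⁵ m²; emitting surface = 4πr² = 2.488×10¹⁶ m² (ratio 4).
(1−a)S·A_cross = εσ·A_surf·T⁴  ⇒  T⁴ = (1−a)S/(4σ).
T⁴ = 0.470·53900/(4·5.67×10⁻⁸) = 1.117×10¹¹ K⁴.
T = (1.117×10¹¹)^(1/4).

T ≈ 578 K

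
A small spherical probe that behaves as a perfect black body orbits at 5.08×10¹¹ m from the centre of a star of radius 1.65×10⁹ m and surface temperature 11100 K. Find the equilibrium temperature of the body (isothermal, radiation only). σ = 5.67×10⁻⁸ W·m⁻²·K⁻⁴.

T ≈ 447 K

The star's surface emits σT_*⁴; at distance d the flux is S = σT_*⁴(R_*/d)².
S = 5.67×10⁻⁸·(11100)⁴·(1.65×10⁹/5.08×10¹¹)² = 9081 W/m².
For an isothermal sphere T⁴ = (1−a)S/(4σ) = 4.004×10¹⁰ K⁴.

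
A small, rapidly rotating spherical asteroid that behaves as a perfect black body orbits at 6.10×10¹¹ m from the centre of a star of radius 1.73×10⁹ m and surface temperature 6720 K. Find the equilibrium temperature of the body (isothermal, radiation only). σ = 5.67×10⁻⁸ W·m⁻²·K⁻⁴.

T ≈ 253 K

The star's surface emits σT_*⁴; at distance d the flux is S = σT_*⁴(R_*/d)².
S = 5.67×10⁻⁸·(6720)⁴·(1.73×10⁹/6.10×10¹¹)² = 930.0 W/m².
For an isothermal sphere T⁴ = (1−a)S/(4σ) = 4.101×10⁹ K⁴.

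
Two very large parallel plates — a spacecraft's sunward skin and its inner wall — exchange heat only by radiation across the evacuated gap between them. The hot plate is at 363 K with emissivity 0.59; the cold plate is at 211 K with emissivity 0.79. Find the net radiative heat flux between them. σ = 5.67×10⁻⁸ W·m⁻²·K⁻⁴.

For two infinite grey parallel plates, q = σ(T₁⁴ − T₂⁴)/(1/ε₁ + 1/ε₂ − 1).
T₁⁴ − T₂⁴ = 1.736×10¹⁰ − 1.982×10⁹ = 1.538×10¹⁰ K⁴.
1/ε₁ + 1/ε₂ − 1 = 1.695 + 1.266 − 1 = 1.961.
q = 5.67×10⁻⁸ × 1.538×10¹⁰ / 1.961.

q ≈ 445 W/m²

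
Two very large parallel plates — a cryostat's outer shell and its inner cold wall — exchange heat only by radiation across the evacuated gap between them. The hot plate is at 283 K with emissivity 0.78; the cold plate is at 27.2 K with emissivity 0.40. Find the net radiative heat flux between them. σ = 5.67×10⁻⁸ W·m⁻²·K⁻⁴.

For two infinite grey parallel plates, q = σ(T₁⁴ − T₂⁴)/(1/ε₁ + 1/ε₂ − 1).
T₁⁴ − T₂⁴ = 6.414×10⁹ − 5.474×10⁵ = 6.414×10⁹ K⁴.
1/ε₁ + 1/ε₂ − 1 = 1.282 + 2.500 − 1 = 2.782.
q = 5.67×10⁻⁸ × 6.414×10⁹ / 2.782.

q ≈ 131 W/m²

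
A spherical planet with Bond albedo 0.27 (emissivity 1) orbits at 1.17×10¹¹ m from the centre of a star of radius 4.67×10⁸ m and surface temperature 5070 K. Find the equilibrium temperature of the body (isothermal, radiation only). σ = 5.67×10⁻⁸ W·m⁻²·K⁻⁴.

The star's surface emits σT_*⁴; at distance d the flux is S = σT_*⁴(R_*/d)².
S = 5.67×10⁻⁸·(5070)⁴·(4.67×10⁸/1.17×10¹¹)² = 596.9 W/m².
For an isothermal sphere T⁴ = (1−a)S/(4σ) = 1.921×10⁹ K⁴.

T ≈ 209 K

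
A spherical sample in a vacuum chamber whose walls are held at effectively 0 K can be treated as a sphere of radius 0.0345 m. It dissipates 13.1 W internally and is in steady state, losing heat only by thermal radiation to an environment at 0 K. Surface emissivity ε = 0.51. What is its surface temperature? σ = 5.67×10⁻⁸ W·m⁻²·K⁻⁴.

T ≈ 417 K

Steady state: internal power = radiated power, P = εσA T⁴.
Radiating area A = 4πr² = 0.01496 m².
T⁴ = P/(εσA) = 13.1/(0.51·5.67×10⁻⁸·0.01496) = 3.029×10¹⁰ K⁴.
T = (3.029×10¹⁰)^(1/4).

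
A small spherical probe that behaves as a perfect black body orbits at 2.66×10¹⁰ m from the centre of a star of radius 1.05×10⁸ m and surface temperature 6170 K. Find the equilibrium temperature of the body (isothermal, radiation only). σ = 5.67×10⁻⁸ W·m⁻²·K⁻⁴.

T ≈ 274 K

The star's surface emits σT_*⁴; at distance d the flux is S = σT_*⁴(R_*/d)².
S = 5.67×10⁻⁸·(6170)⁴·(1.05×10⁸/2.66×10¹⁰)² = 1280 W/m².
For an isothermal sphere T⁴ = (1−a)S/(4σ) = 5.645×10⁹ K⁴.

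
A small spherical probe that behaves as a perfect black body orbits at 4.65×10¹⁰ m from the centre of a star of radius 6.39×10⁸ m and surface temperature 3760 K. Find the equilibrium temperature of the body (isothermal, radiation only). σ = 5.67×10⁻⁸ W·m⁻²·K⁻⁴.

The star's surface emits σT_*⁴; at distance d the flux is S = σT_*⁴(R_*/d)².
S = 5.67×10⁻⁸·(3760)⁴·(6.39×10⁸/4.65×10¹⁰)² = 2140 W/m².
For an isothermal sphere T⁴ = (1−a)S/(4σ) = 9.436×10⁹ K⁴.

T ≈ 312 K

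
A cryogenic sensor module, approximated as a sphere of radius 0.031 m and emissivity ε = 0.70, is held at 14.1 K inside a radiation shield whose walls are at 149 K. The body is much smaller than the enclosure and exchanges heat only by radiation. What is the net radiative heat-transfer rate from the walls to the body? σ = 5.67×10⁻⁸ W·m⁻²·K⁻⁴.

P_net ≈ 0.236 W

For a small grey body in a large enclosure: P_net = εσA(T_body⁴ − T_wall⁴).
A = 4πr² = 0.01208 m²; T_body⁴ − T_wall⁴ = 39530 − 4.929×10⁸ = -4.928×10⁸ K⁴.
|P_net| = 0.70·5.67×10⁻⁸·0.01208·4.928×10⁸.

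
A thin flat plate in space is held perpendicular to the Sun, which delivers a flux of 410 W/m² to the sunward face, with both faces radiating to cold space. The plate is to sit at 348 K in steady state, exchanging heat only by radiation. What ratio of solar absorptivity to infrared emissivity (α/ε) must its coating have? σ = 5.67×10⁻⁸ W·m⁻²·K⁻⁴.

Balance: αS·A = εσ·2A·T⁴ ⇒ α/ε = 2σT⁴/S.
α/ε = 2·5.67×10⁻⁸·(348)⁴/410 = 2·5.67×10⁻⁸·1.467×10¹⁰/410.

α/ε ≈ 4.06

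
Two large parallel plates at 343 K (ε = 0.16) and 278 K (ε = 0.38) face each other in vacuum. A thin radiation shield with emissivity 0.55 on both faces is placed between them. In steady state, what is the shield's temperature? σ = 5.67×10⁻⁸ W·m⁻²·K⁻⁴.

T_s ≈ 304 K

In steady state the net flux on the hot side equals that on the cold side.
σ(T₁⁴−T_s⁴)/D₁ = σ(T_s⁴−T₂⁴)/D₂, with D₁ = 1/ε₁+1/ε_s−1 = 7.068, D₂ = 1/ε_s+1/ε₂−1 = 3.450.
Solve for T_s⁴: T_s⁴ = (D₂·T₁⁴ + D₁·T₂⁴)/(D₁+D₂) = 8.554×10⁹ K⁴.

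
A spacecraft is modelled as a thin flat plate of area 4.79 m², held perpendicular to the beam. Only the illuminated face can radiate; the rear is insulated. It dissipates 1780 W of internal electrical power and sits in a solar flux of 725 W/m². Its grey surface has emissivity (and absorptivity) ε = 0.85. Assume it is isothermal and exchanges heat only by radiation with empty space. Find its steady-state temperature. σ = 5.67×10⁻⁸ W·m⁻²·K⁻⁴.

T ≈ 378 K

At steady state, absorbed solar power + internal power = radiated power.
Absorbed: α·S·A_cross = 0.85·725·4.790 = 2952 W (cross-section A).
Total input = 2952 + 1780 = 4732 W.
Radiated: εσ·A_surf·T⁴ with A_surf = A = 4.790 m².
T⁴ = 4732/(0.85·5.67×10⁻⁸·4.790) = 2.050×10¹⁰ K⁴.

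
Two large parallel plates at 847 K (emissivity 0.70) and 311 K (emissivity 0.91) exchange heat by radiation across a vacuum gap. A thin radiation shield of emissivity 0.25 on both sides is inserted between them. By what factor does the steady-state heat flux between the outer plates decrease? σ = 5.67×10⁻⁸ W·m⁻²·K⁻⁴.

factor ≈ 5.58

Without shield: q₀ = σΔ(T⁴)/(1/ε₁+1/ε₂−1) with denominator 1.527.
With shield the two gaps are in series; the resistances add: (1/ε₁+1/ε_s−1)+(1/ε_s+1/ε₂−1) = 4.429+4.099 = 8.527.
Heat-flux ratio q₀/q = 8.527/1.527.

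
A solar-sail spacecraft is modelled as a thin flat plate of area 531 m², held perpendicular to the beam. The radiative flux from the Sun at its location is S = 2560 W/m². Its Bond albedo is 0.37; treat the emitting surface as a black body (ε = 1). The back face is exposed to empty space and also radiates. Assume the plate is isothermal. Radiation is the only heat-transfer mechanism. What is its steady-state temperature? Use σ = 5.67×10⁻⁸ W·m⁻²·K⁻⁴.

T ≈ 345 K

At equilibrium, absorbed power = emitted power.
Absorbing cross-section = A = 531.0 m²; emitting surface = 2A = 1062 m² (ratio 2).
(1−a)S·A_cross = εσ·A_surf·T⁴  ⇒  T⁴ = (1−a)S/(2σ).
T⁴ = 0.630·2560/(2·5.67×10⁻⁸) = 1.422×10¹⁰ K⁴.
T = (1.422×10¹⁰)^(1/4).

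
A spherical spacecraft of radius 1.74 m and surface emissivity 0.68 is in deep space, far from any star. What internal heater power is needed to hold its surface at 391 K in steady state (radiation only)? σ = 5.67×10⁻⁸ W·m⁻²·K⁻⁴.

P = εσ·4πr²·T⁴.
4πr² = 38.05 m²; T⁴ = 2.337×10¹⁰ K⁴.
P = 0.68·5.67×10⁻⁸·38.05·2.337×10¹⁰.

P ≈ 34300 W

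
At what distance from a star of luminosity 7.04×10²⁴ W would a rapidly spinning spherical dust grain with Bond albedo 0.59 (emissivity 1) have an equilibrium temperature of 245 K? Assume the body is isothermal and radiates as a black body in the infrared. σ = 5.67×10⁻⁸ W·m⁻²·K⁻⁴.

d ≈ 1.68×10¹⁰ m

For an isothermal black-emitting sphere, (1−a)S·πr² = σ·4πr²·T⁴ ⇒ S = 4σT⁴/(1−a).
S = 4·5.67×10⁻⁸·(245)⁴/0.410 = 1993 W/m².
Flux falls as S = L/(4πd²), so d = √(L/(4πS)) = √(7.04×10²⁴/(4π·1993)).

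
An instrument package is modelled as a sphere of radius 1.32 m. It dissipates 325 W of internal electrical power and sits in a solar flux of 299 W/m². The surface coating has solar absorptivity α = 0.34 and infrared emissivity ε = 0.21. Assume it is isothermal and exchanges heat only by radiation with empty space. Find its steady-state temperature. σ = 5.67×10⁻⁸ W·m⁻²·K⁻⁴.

T ≈ 241 K

At steady state, absorbed solar power + internal power = radiated power.
Absorbed: α·S·A_cross = 0.34·299·5.474 = 556.5 W (cross-section πr²).
Total input = 556.5 + 325 = 881.5 W.
Radiated: εσ·A_surf·T⁴ with A_surf = 4πr² = 21.90 m².
T⁴ = 881.5/(0.21·5.67×10⁻⁸·21.90) = 3.381×10⁹ K⁴.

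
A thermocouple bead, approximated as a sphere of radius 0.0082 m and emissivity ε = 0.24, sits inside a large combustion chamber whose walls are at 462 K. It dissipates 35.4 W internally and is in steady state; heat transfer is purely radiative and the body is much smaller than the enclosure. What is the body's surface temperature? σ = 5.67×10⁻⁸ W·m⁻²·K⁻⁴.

T ≈ 1330 K

For a small grey body in a large enclosure, net radiated power = εσA(T⁴ − T_w⁴).
Steady state: P = εσA(T⁴ − T_w⁴) with A = 4πr² = 8.450×10⁻⁴ m².
T⁴ = P/(εσA) + T_w⁴ = 35.4/(0.24·5.67×10⁻⁸·8.450×10⁻⁴) + (462)⁴
    = 3.079×10¹² + 4.556×10¹⁰ = 3.124×10¹² K⁴.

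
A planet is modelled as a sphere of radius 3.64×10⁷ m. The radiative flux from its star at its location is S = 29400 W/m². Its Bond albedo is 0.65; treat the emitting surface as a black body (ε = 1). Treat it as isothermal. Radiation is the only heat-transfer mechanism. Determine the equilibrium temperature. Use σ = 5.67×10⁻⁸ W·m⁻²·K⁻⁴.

T ≈ 462 K

At equilibrium, absorbed power = emitted power.
Absorbing cross-section = πr² = 4.162×10¹⁵ m²; emitting surface = 4πr² = 1.665×10¹⁶ m² (ratio 4).
(1−a)S·A_cross = εσ·A_surf·T⁴  ⇒  T⁴ = (1−a)S/(4σ).
T⁴ = 0.350·29400/(4·5.67×10⁻⁸) = 4.537×10¹⁰ K⁴.
T = (4.537×10¹⁰)^(1/4).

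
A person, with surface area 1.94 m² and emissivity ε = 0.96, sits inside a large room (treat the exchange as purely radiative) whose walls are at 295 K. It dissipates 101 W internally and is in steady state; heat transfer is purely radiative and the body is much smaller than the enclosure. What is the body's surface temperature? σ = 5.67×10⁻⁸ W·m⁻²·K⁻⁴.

For a small grey body in a large enclosure, net radiated power = εσA(T⁴ − T_w⁴).
Steady state: P = εσA(T⁴ − T_w⁴) with A = 1.94 m².
T⁴ = P/(εσA) + T_w⁴ = 101/(0.96·5.67×10⁻⁸·1.940) + (295)⁴
    = 9.565×10⁸ + 7.573×10⁹ = 8.530×10⁹ K⁴.

T ≈ 304 K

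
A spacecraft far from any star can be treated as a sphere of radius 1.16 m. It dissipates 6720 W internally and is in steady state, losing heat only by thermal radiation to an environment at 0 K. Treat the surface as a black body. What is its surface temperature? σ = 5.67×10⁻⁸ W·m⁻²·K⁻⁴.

Steady state: internal power = radiated power, P = εσA T⁴.
Radiating area A = 4πr² = 16.91 m².
T⁴ = P/(εσA) = 6720/(1.0·5.67×10⁻⁸·16.91) = 7.009×10⁹ K⁴.
T = (7.009×10⁹)^(1/4).

T ≈ 289 K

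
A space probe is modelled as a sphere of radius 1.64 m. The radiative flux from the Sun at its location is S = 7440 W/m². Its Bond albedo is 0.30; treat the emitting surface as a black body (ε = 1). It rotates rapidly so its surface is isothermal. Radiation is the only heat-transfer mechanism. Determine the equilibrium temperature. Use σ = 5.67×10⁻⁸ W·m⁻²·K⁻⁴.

T ≈ 389 K

At equilibrium, absorbed power = emitted power.
Absorbing cross-section = πr² = 8.450 m²; emitting surface = 4πr² = 33.80 m² (ratio 4).
(1−a)S·A_cross = εσ·A_surf·T⁴  ⇒  T⁴ = (1−a)S/(4σ).
T⁴ = 0.700·7440/(4·5.67×10⁻⁸) = 2.296×10¹⁰ K⁴.
T = (2.296×10¹⁰)^(1/4).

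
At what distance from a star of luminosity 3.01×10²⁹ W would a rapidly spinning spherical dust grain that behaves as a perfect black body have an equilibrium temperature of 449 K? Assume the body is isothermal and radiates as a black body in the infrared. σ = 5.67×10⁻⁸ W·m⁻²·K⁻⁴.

For an isothermal black-emitting sphere, (1−a)S·πr² = σ·4πr²·T⁴ ⇒ S = 4σT⁴/(1−a).
S = 4·5.67×10⁻⁸·(449)⁴/1.00 = 9218 W/m².
Flux falls as S = L/(4πd²), so d = √(L/(4πS)) = √(3.01×10²⁹/(4π·9218)).

d ≈ 1.61×10¹² m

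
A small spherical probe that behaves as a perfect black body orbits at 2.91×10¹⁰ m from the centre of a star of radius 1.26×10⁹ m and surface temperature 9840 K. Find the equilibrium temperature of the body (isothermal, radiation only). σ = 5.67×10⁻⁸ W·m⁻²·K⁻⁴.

The star's surface emits σT_*⁴; at distance d the flux is S = σT_*⁴(R_*/d)².
S = 5.67×10⁻⁸·(9840)⁴·(1.26×10⁹/2.91×10¹⁰)² = 9.966×10⁵ W/m².
For an isothermal sphere T⁴ = (1−a)S/(4σ) = 4.394×10¹² K⁴.

T ≈ 1450 K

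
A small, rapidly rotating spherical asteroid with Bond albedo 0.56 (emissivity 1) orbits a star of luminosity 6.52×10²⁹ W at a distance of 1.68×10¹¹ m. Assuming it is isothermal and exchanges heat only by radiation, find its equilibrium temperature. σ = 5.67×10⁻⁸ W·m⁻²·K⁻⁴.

First find the stellar flux at distance d: S = L/(4πd²) = 6.52×10²⁹/(4π·(1.68×10¹¹)²) = 1.838×10⁶ W/m².
For an isothermal sphere, absorbed (1−a)S·πr² = emitted σ·4πr²·T⁴, so T⁴ = (1−a)S/(4σ).
T⁴ = 0.440·1.838×10⁶/(4·5.67×10⁻⁸) = 3.566×10¹² K⁴.

T ≈ 1370 K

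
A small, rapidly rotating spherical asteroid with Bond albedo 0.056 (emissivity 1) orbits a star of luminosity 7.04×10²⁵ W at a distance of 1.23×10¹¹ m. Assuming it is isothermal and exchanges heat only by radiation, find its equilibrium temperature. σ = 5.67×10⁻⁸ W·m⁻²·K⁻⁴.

First find the stellar flux at distance d: S = L/(4πd²) = 7.04×10²⁵/(4π·(1.23×10¹¹)²) = 370.3 W/m².
For an isothermal sphere, absorbed (1−a)S·πr² = emitted σ·4πr²·T⁴, so T⁴ = (1−a)S/(4σ).
T⁴ = 0.944·370.3/(4·5.67×10⁻⁸) = 1.541×10⁹ K⁴.

T ≈ 198 K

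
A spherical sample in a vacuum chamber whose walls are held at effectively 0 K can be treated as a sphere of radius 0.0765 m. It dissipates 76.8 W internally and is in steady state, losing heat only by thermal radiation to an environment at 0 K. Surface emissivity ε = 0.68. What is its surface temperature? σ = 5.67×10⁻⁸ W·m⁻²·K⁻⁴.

T ≈ 406 K

Steady state: internal power = radiated power, P = εσA T⁴.
Radiating area A = 4πr² = 0.07354 m².
T⁴ = P/(εσA) = 76.8/(0.68·5.67×10⁻⁸·0.07354) = 2.709×10¹⁰ K⁴.
T = (2.709×10¹⁰)^(1/4).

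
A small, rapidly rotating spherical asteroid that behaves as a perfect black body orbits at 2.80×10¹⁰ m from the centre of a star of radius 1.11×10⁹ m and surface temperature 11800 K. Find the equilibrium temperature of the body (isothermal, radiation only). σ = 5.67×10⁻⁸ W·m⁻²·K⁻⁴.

The star's surface emits σT_*⁴; at distance d the flux is S = σT_*⁴(R_*/d)².
S = 5.67×10⁻⁸·(11800)⁴·(1.11×10⁹/2.80×10¹⁰)² = 1.728×10⁶ W/m².
For an isothermal sphere T⁴ = (1−a)S/(4σ) = 7.617×10¹² K⁴.

T ≈ 1660 K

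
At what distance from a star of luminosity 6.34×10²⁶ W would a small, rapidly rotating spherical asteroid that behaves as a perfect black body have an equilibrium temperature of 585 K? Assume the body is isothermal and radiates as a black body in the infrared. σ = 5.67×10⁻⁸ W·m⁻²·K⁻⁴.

For an isothermal black-emitting sphere, (1−a)S·πr² = σ·4πr²·T⁴ ⇒ S = 4σT⁴/(1−a).
S = 4·5.67×10⁻⁸·(585)⁴/1.00 = 26560 W/m².
Flux falls as S = L/(4πd²), so d = √(L/(4πS)) = √(6.34×10²⁶/(4π·26560)).

d ≈ 4.36×10¹⁰ m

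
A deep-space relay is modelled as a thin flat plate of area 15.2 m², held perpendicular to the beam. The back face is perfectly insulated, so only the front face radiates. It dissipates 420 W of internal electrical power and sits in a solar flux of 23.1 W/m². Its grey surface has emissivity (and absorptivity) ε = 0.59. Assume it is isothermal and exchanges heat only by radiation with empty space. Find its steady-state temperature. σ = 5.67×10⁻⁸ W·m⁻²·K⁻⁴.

T ≈ 187 K

At steady state, absorbed solar power + internal power = radiated power.
Absorbed: α·S·A_cross = 0.59·23.1·15.20 = 207.2 W (cross-section A).
Total input = 207.2 + 420 = 627.2 W.
Radiated: εσ·A_surf·T⁴ with A_surf = A = 15.20 m².
T⁴ = 627.2/(0.59·5.67×10⁻⁸·15.20) = 1.233×10⁹ K⁴.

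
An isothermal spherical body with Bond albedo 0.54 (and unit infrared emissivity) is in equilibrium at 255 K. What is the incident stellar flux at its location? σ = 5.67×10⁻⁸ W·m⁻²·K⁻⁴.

S ≈ 2080 W/m²

(1−a)S·πr² = σ·4πr²·T⁴ ⇒ S = 4σT⁴/(1−a).
S = 4·5.67×10⁻⁸·4.228×10⁹/0.460.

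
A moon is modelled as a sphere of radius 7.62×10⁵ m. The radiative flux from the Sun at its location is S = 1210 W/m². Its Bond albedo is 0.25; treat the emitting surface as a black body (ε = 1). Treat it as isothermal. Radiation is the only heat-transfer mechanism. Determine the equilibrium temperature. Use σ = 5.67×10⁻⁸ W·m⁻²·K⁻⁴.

At equilibrium, absorbed power = emitted power.
Absorbing cross-section = πr² = 1.824×10¹² m²; emitting surface = 4πr² = 7.297×10¹² m² (ratio 4).
(1−a)S·A_cross = εσ·A_surf·T⁴  ⇒  T⁴ = (1−a)S/(4σ).
T⁴ = 0.750·1210/(4·5.67×10⁻⁸) = 4.001×10⁹ K⁴.
T = (4.001×10⁹)^(1/4).

T ≈ 252 K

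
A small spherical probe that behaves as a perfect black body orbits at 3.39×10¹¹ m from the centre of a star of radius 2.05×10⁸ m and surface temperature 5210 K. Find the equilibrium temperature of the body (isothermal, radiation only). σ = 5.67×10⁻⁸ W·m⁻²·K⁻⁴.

T ≈ 90.6 K

The star's surface emits σT_*⁴; at distance d the flux is S = σT_*⁴(R_*/d)².
S = 5.67×10⁻⁸·(5210)⁴·(2.05×10⁸/3.39×10¹¹)² = 15.28 W/m².
For an isothermal sphere T⁴ = (1−a)S/(4σ) = 6.736×10⁷ K⁴.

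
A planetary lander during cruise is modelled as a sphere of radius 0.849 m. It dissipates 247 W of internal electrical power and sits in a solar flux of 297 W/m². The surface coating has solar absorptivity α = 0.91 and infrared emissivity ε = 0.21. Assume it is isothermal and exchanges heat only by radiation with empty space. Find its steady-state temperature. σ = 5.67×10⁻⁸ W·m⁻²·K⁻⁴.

T ≈ 299 K

At steady state, absorbed solar power + internal power = radiated power.
Absorbed: α·S·A_cross = 0.91·297·2.264 = 612.0 W (cross-section πr²).
Total input = 612.0 + 247 = 859.0 W.
Radiated: εσ·A_surf·T⁴ with A_surf = 4πr² = 9.058 m².
T⁴ = 859.0/(0.21·5.67×10⁻⁸·9.058) = 7.965×10⁹ K⁴.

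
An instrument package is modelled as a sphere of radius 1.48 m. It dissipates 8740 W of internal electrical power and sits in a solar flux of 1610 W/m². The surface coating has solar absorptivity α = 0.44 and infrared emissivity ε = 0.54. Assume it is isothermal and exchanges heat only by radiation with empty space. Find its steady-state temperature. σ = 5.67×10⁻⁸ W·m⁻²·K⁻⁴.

T ≈ 357 K

At steady state, absorbed solar power + internal power = radiated power.
Absorbed: α·S·A_cross = 0.44·1610·6.881 = 4875 W (cross-section πr²).
Total input = 4875 + 8740 = 13610 W.
Radiated: εσ·A_surf·T⁴ with A_surf = 4πr² = 27.53 m².
T⁴ = 13610/(0.54·5.67×10⁻⁸·27.53) = 1.615×10¹⁰ K⁴.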